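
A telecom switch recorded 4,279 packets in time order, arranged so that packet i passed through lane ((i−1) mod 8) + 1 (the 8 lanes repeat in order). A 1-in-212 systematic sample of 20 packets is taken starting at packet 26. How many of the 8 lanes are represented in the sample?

Consecutive selections differ by k = 212, so their lane numbers differ by 212 mod 8 = 4.
gcd(212, 8) = 4, so the sample visits 8/4 = 2 distinct residues mod 8.
Start 26 is lane 2; the lanes hit are 2, 6.

2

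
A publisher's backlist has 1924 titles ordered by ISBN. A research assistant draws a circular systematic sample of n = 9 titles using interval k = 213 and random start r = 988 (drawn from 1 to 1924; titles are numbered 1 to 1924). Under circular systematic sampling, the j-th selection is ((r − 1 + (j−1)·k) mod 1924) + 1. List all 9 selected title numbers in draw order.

Selection 1: 988
Selection 2: 988 + 213 = 1201
Selection 3: 1201 + 213 = 1414
Selection 4: 1414 + 213 = 1627
Selection 5: 1627 + 213 = 1840
Selection 6: 1840 + 213 = 2053 → 2053 − 1924 = 129
Selection 7: 129 + 213 = 342
Selection 8: 342 + 213 = 555
Selection 9: 555 + 213 = 768

988, 1201, 1414, 1627, 1840, 129, 342, 555, 768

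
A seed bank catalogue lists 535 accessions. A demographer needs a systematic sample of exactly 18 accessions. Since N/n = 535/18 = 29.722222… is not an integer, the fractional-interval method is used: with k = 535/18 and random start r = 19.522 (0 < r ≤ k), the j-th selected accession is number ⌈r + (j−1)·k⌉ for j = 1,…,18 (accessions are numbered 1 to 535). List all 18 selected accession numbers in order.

j=1: r + 0k = 19.522 → ⌈·⌉ = 20
j=2: r + 1k = 49.244222… → ⌈·⌉ = 50
j=3: r + 2k = 78.966444… → ⌈·⌉ = 79
j=4: r + 3k = 108.688666… → ⌈·⌉ = 109
j=5: r + 4k = 138.410888… → ⌈·⌉ = 139
j=6: r + 5k = 168.133111… → ⌈·⌉ = 169
j=7: r + 6k = 197.855333… → ⌈·⌉ = 198
j=8: r + 7k = 227.577555… → ⌈·⌉ = 228
j=9: r + 8k = 257.299777… → ⌈·⌉ = 258
j=10: r + 9k = 287.022 → ⌈·⌉ = 288
j=11: r + 10k = 316.744222… → ⌈·⌉ = 317
j=12: r + 11k = 346.466444… → ⌈·⌉ = 347
j=13: r + 12k = 376.188666… → ⌈·⌉ = 377
j=14: r + 13k = 405.910888… → ⌈·⌉ = 406
j=15: r + 14k = 435.633111… → ⌈·⌉ = 436
j=16: r + 15k = 465.355333… → ⌈·⌉ = 466
j=17: r + 16k = 495.077555… → ⌈·⌉ = 496
j=18: r + 17k = 524.799777… → ⌈·⌉ = 525

20, 50, 79, 109, 139, 169, 198, 228, 258, 288, 317, 347, 377, 406, 436, 466, 496, 525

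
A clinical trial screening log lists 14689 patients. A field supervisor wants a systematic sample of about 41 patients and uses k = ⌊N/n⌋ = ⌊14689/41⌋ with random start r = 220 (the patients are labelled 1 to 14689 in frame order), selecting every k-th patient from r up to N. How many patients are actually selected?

k = ⌊14689/41⌋ = 358
Achieved size = ⌊(14689 − 220)/358⌋ + 1 = ⌊14469/358⌋ + 1 = 40 + 1 = 41
(last selection: 220 + 40×358 = 14540 ≤ 14689; next would be 14898 > 14689)

41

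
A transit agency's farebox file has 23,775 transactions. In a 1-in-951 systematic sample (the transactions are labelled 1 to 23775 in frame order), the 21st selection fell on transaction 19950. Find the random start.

930

k = 951
r = 19950 − (21−1)×951 = 19950 − 19020 = 930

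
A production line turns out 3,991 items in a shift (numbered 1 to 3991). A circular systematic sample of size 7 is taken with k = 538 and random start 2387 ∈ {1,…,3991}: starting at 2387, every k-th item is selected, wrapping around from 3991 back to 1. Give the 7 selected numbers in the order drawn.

2387, 2925, 3463, 10, 548, 1086, 1624

Selection 1: 2387
Selection 2: 2387 + 538 = 2925
Selection 3: 2925 + 538 = 3463
Selection 4: 3463 + 538 = 4001 → 4001 − 3991 = 10
Selection 5: 10 + 538 = 548
Selection 6: 548 + 538 = 1086
Selection 7: 1086 + 538 = 1624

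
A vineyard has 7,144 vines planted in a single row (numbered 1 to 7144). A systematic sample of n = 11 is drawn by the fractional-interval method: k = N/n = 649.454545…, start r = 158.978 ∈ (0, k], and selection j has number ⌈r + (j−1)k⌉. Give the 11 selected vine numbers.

j=1: r + 0k = 158.978 → ⌈·⌉ = 159
j=2: r + 1k = 808.432545… → ⌈·⌉ = 809
j=3: r + 2k = 1457.887090… → ⌈·⌉ = 1458
j=4: r + 3k = 2107.341636… → ⌈·⌉ = 2108
j=5: r + 4k = 2756.796181… → ⌈·⌉ = 2757
j=6: r + 5k = 3406.250727… → ⌈·⌉ = 3407
j=7: r + 6k = 4055.705272… → ⌈·⌉ = 4056
j=8: r + 7k = 4705.159818… → ⌈·⌉ = 4706
j=9: r + 8k = 5354.614363… → ⌈·⌉ = 5355
j=10: r + 9k = 6004.068909… → ⌈·⌉ = 6005
j=11: r + 10k = 6653.523454… → ⌈·⌉ = 6654

159, 809, 1458, 2108, 2757, 3407, 4056, 4706, 5355, 6005, 6654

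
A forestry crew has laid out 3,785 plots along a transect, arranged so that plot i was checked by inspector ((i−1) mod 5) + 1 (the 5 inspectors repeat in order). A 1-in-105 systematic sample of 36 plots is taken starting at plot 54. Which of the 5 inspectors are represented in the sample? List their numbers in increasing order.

Consecutive selections differ by k = 105, so their inspector numbers differ by 105 mod 5 = 0.
gcd(105, 5) = 5, so the sample visits 5/5 = 1 distinct residues mod 5.
Start 54 is inspector 4; the inspectors hit are 4.

4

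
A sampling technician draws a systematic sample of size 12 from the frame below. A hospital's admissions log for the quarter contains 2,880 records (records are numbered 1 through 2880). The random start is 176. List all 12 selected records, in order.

k = N/n = 2880/12 = 240
record 1: 176
record 2: 176 + 240 = 416
record 3: 416 + 240 = 656
record 4: 656 + 240 = 896
record 5: 896 + 240 = 1136
record 6: 1136 + 240 = 1376
record 7: 1376 + 240 = 1616
record 8: 1616 + 240 = 1856
record 9: 1856 + 240 = 2096
record 10: 2096 + 240 = 2336
record 11: 2336 + 240 = 2576
record 12: 2576 + 240 = 2816

176, 416, 656, 896, 1136, 1376, 1616, 1856, 2096, 2336, 2576, 2816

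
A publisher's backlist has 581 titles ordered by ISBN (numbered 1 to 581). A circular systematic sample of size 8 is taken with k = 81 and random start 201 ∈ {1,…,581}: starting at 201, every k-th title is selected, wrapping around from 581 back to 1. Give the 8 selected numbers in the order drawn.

Selection 1: 201
Selection 2: 201 + 81 = 282
Selection 3: 282 + 81 = 363
Selection 4: 363 + 81 = 444
Selection 5: 444 + 81 = 525
Selection 6: 525 + 81 = 606 → 606 − 581 = 25
Selection 7: 25 + 81 = 106
Selection 8: 106 + 81 = 187

201, 282, 363, 444, 525, 25, 106, 187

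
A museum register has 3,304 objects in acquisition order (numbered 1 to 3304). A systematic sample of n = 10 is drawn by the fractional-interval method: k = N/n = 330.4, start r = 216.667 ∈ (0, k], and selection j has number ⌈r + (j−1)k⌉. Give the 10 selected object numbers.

j=1: r + 0k = 216.667 → ⌈·⌉ = 217
j=2: r + 1k = 547.067 → ⌈·⌉ = 548
j=3: r + 2k = 877.467 → ⌈·⌉ = 878
j=4: r + 3k = 1207.867 → ⌈·⌉ = 1208
j=5: r + 4k = 1538.267 → ⌈·⌉ = 1539
j=6: r + 5k = 1868.667 → ⌈·⌉ = 1869
j=7: r + 6k = 2199.067 → ⌈·⌉ = 2200
j=8: r + 7k = 2529.467 → ⌈·⌉ = 2530
j=9: r + 8k = 2859.867 → ⌈·⌉ = 2860
j=10: r + 9k = 3190.267 → ⌈·⌉ = 3191

217, 548, 878, 1208, 1539, 1869, 2200, 2530, 2860, 3191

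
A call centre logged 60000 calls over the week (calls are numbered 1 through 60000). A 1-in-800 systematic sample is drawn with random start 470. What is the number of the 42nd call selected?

33270

k = 800
42nd selection = r + (42−1)·k = 470 + 41×800 = 470 + 32800 = 33270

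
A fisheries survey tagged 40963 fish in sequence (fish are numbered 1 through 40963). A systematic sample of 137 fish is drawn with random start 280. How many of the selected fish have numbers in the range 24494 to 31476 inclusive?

k = 40963/137 = 299
First selection ≥ 24494: 280 + ⌈(24494−280)/299⌉·299 = 280 + 81×299 = 24499
Last selection ≤ 31476: 280 + ⌊(31476−280)/299⌋·299 = 280 + 104×299 = 31376
Count = 104 − 81 + 1 = 24

24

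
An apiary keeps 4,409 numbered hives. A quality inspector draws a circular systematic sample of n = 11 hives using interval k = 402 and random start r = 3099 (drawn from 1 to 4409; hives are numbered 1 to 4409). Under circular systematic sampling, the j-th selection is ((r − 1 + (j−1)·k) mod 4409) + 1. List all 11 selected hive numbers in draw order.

3099, 3501, 3903, 4305, 298, 700, 1102, 1504, 1906, 2308, 2710

Selection 1: 3099
Selection 2: 3099 + 402 = 3501
Selection 3: 3501 + 402 = 3903
Selection 4: 3903 + 402 = 4305
Selection 5: 4305 + 402 = 4707 → 4707 − 4409 = 298
Selection 6: 298 + 402 = 700
Selection 7: 700 + 402 = 1102
Selection 8: 1102 + 402 = 1504
Selection 9: 1504 + 402 = 1906
Selection 10: 1906 + 402 = 2308
Selection 11: 2308 + 402 = 2710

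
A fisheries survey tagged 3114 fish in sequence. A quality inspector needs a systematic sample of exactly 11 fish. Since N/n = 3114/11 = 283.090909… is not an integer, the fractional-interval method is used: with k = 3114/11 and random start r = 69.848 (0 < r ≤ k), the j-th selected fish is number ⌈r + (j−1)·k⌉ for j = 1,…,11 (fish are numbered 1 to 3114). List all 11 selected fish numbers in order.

70, 353, 637, 920, 1203, 1486, 1769, 2052, 2335, 2618, 2901

j=1: r + 0k = 69.848 → ⌈·⌉ = 70
j=2: r + 1k = 352.938909… → ⌈·⌉ = 353
j=3: r + 2k = 636.029818… → ⌈·⌉ = 637
j=4: r + 3k = 919.120727… → ⌈·⌉ = 920
j=5: r + 4k = 1202.211636… → ⌈·⌉ = 1203
j=6: r + 5k = 1485.302545… → ⌈·⌉ = 1486
j=7: r + 6k = 1768.393454… → ⌈·⌉ = 1769
j=8: r + 7k = 2051.484363… → ⌈·⌉ = 2052
j=9: r + 8k = 2334.575272… → ⌈·⌉ = 2335
j=10: r + 9k = 2617.666181… → ⌈·⌉ = 2618
j=11: r + 10k = 2900.757090… → ⌈·⌉ = 2901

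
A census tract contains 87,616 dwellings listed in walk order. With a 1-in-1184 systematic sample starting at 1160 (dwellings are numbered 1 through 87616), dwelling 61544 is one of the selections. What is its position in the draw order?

52

k = 1184
position = (61544 − 1160)/1184 + 1 = 60384/1184 + 1 = 51 + 1 = 52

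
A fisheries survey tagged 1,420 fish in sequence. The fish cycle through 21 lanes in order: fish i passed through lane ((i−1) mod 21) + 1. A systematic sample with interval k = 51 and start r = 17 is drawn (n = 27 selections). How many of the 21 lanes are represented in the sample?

7

Consecutive selections differ by k = 51, so their lane numbers differ by 51 mod 21 = 9.
gcd(51, 21) = 3, so the sample visits 21/3 = 7 distinct residues mod 21.
Start 17 is lane 17; the lanes hit are 2, 5, 8, 11, 14, 17, 20.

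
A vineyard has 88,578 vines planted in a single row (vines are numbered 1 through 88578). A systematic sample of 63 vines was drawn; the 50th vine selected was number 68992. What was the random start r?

98

k = 88578/63 = 1406
r = 68992 − (50−1)×1406 = 68992 − 68894 = 98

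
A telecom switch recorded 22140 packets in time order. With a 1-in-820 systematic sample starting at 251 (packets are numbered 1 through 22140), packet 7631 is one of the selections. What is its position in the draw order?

k = 820
position = (7631 − 251)/820 + 1 = 7380/820 + 1 = 9 + 1 = 10

10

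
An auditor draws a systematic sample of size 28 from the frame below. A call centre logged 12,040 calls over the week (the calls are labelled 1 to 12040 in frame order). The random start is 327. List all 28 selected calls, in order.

327, 757, 1187, 1617, 2047, 2477, 2907, 3337, 3767, 4197, 4627, 5057, 5487, 5917, 6347, 6777, 7207, 7637, 8067, 8497, 8927, 9357, 9787, 10217, 10647, 11077, 11507, 11937

k = N/n = 12040/28 = 430
call 1: 327
call 2: 327 + 430 = 757
call 3: 757 + 430 = 1187
call 4: 1187 + 430 = 1617
call 5: 1617 + 430 = 2047
call 6: 2047 + 430 = 2477
call 7: 2477 + 430 = 2907
call 8: 2907 + 430 = 3337
call 9: 3337 + 430 = 3767
call 10: 3767 + 430 = 4197
call 11: 4197 + 430 = 4627
call 12: 4627 + 430 = 5057
call 13: 5057 + 430 = 5487
call 14: 5487 + 430 = 5917
call 15: 5917 + 430 = 6347
call 16: 6347 + 430 = 6777
call 17: 6777 + 430 = 7207
call 18: 7207 + 430 = 7637
call 19: 7637 + 430 = 8067
call 20: 8067 + 430 = 8497
call 21: 8497 + 430 = 8927
call 22: 8927 + 430 = 9357
call 23: 9357 + 430 = 9787
call 24: 9787 + 430 = 10217
call 25: 10217 + 430 = 10647
call 26: 10647 + 430 = 11077
call 27: 11077 + 430 = 11507
call 28: 11507 + 430 = 11937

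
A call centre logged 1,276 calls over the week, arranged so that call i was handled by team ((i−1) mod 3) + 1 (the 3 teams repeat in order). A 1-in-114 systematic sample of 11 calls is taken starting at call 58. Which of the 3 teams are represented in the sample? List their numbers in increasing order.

Consecutive selections differ by k = 114, so their team numbers differ by 114 mod 3 = 0.
gcd(114, 3) = 3, so the sample visits 3/3 = 1 distinct residues mod 3.
Start 58 is team 1; the teams hit are 1.

1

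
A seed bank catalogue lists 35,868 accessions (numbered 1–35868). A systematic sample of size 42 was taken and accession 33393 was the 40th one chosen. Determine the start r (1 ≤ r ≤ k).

87

k = 35868/42 = 854
r = 33393 − (40−1)×854 = 33393 − 33306 = 87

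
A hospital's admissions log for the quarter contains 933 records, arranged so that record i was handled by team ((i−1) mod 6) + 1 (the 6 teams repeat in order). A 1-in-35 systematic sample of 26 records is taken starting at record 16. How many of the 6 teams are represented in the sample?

6

Consecutive selections differ by k = 35, so their team numbers differ by 35 mod 6 = 5.
gcd(35, 6) = 1, so the sample visits 6/1 = 6 distinct residues mod 6.
Start 16 is team 4; the teams hit are 1, 2, 3, 4, 5, 6.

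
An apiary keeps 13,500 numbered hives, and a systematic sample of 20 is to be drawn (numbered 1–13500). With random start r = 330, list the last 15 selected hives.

k = N/n = 13500/20 = 675
6th selection = 330 + 5×675 = 3705
7th: 3705 + 675 = 4380
8th: 4380 + 675 = 5055
9th: 5055 + 675 = 5730
10th: 5730 + 675 = 6405
11th: 6405 + 675 = 7080
12th: 7080 + 675 = 7755
13th: 7755 + 675 = 8430
14th: 8430 + 675 = 9105
15th: 9105 + 675 = 9780
16th: 9780 + 675 = 10455
17th: 10455 + 675 = 11130
18th: 11130 + 675 = 11805
19th: 11805 + 675 = 12480
20th: 12480 + 675 = 13155

3705, 4380, 5055, 5730, 6405, 7080, 7755, 8430, 9105, 9780, 10455, 11130, 11805, 12480, 13155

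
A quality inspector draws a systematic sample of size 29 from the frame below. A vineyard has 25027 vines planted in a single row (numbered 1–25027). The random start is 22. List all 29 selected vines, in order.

22, 885, 1748, 2611, 3474, 4337, 5200, 6063, 6926, 7789, 8652, 9515, 10378, 11241, 12104, 12967, 13830, 14693, 15556, 16419, 17282, 18145, 19008, 19871, 20734, 21597, 22460, 23323, 24186

k = N/n = 25027/29 = 863
vine 1: 22
vine 2: 22 + 863 = 885
vine 3: 885 + 863 = 1748
vine 4: 1748 + 863 = 2611
vine 5: 2611 + 863 = 3474
vine 6: 3474 + 863 = 4337
vine 7: 4337 + 863 = 5200
vine 8: 5200 + 863 = 6063
vine 9: 6063 + 863 = 6926
vine 10: 6926 + 863 = 7789
vine 11: 7789 + 863 = 8652
vine 12: 8652 + 863 = 9515
vine 13: 9515 + 863 = 10378
vine 14: 10378 + 863 = 11241
vine 15: 11241 + 863 = 12104
vine 16: 12104 + 863 = 12967
vine 17: 12967 + 863 = 13830
vine 18: 13830 + 863 = 14693
vine 19: 14693 + 863 = 15556
vine 20: 15556 + 863 = 16419
vine 21: 16419 + 863 = 17282
vine 22: 17282 + 863 = 18145
vine 23: 18145 + 863 = 19008
vine 24: 19008 + 863 = 19871
vine 25: 19871 + 863 = 20734
vine 26: 20734 + 863 = 21597
vine 27: 21597 + 863 = 22460
vine 28: 22460 + 863 = 23323
vine 29: 23323 + 863 = 24186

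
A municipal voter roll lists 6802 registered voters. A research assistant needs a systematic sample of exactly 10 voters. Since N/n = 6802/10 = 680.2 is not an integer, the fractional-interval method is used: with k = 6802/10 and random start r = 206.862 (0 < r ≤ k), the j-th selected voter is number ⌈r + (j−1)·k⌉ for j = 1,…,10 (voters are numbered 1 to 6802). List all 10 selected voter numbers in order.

207, 888, 1568, 2248, 2928, 3608, 4289, 4969, 5649, 6329

j=1: r + 0k = 206.862 → ⌈·⌉ = 207
j=2: r + 1k = 887.062 → ⌈·⌉ = 888
j=3: r + 2k = 1567.262 → ⌈·⌉ = 1568
j=4: r + 3k = 2247.462 → ⌈·⌉ = 2248
j=5: r + 4k = 2927.662 → ⌈·⌉ = 2928
j=6: r + 5k = 3607.862 → ⌈·⌉ = 3608
j=7: r + 6k = 4288.062 → ⌈·⌉ = 4289
j=8: r + 7k = 4968.262 → ⌈·⌉ = 4969
j=9: r + 8k = 5648.462 → ⌈·⌉ = 5649
j=10: r + 9k = 6328.662 → ⌈·⌉ = 6329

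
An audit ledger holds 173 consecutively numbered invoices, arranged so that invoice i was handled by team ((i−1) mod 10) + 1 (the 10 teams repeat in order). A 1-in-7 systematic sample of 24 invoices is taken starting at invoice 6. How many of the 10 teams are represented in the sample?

Consecutive selections differ by k = 7, so their team numbers differ by 7 mod 10 = 7.
gcd(7, 10) = 1, so the sample visits 10/1 = 10 distinct residues mod 10.
Start 6 is team 6; the teams hit are 1, 2, 3, 4, 5, 6, 7, 8, 9, 10.

10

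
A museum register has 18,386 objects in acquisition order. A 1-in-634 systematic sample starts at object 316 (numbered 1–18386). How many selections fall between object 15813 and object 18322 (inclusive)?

4

k = 634
First selection ≥ 15813: 316 + ⌈(15813−316)/634⌉·634 = 316 + 25×634 = 16166
Last selection ≤ 18322: 316 + ⌊(18322−316)/634⌋·634 = 316 + 28×634 = 18068
Count = 28 − 25 + 1 = 4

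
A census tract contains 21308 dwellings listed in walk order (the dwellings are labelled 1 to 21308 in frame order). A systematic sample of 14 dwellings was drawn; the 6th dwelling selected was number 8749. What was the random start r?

k = 21308/14 = 1522
r = 8749 − (6−1)×1522 = 8749 − 7610 = 1139

1139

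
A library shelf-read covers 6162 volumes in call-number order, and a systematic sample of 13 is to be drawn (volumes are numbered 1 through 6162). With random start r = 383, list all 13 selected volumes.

k = N/n = 6162/13 = 474
volume 1: 383
volume 2: 383 + 474 = 857
volume 3: 857 + 474 = 1331
volume 4: 1331 + 474 = 1805
volume 5: 1805 + 474 = 2279
volume 6: 2279 + 474 = 2753
volume 7: 2753 + 474 = 3227
volume 8: 3227 + 474 = 3701
volume 9: 3701 + 474 = 4175
volume 10: 4175 + 474 = 4649
volume 11: 4649 + 474 = 5123
volume 12: 5123 + 474 = 5597
volume 13: 5597 + 474 = 6071

383, 857, 1331, 1805, 2279, 2753, 3227, 3701, 4175, 4649, 5123, 5597, 6071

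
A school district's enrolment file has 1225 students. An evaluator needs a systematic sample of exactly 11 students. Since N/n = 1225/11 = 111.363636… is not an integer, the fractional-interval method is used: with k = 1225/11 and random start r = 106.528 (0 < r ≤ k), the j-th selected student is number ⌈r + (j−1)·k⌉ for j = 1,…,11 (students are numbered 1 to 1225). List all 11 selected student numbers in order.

107, 218, 330, 441, 552, 664, 775, 887, 998, 1109, 1221

j=1: r + 0k = 106.528 → ⌈·⌉ = 107
j=2: r + 1k = 217.891636… → ⌈·⌉ = 218
j=3: r + 2k = 329.255272… → ⌈·⌉ = 330
j=4: r + 3k = 440.618909… → ⌈·⌉ = 441
j=5: r + 4k = 551.982545… → ⌈·⌉ = 552
j=6: r + 5k = 663.346181… → ⌈·⌉ = 664
j=7: r + 6k = 774.709818… → ⌈·⌉ = 775
j=8: r + 7k = 886.073454… → ⌈·⌉ = 887
j=9: r + 8k = 997.437090… → ⌈·⌉ = 998
j=10: r + 9k = 1108.800727… → ⌈·⌉ = 1109
j=11: r + 10k = 1220.164363… → ⌈·⌉ = 1221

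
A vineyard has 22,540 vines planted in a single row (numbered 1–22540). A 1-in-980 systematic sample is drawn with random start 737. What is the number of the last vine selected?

22297

k = 980
23rd selection = r + (23−1)·k = 737 + 22×980 = 737 + 21560 = 22297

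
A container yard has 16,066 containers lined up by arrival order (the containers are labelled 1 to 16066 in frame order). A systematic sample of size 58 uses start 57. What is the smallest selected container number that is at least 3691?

3935

k = 16066/58 = 277
Steps past start: ⌈(3691 − 57)/277⌉ = ⌈3634/277⌉ = 14
Selected container: 57 + 14×277 = 3935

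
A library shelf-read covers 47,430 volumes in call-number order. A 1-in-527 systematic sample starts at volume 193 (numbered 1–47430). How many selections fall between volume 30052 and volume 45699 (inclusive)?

k = 527
First selection ≥ 30052: 193 + ⌈(30052−193)/527⌉·527 = 193 + 57×527 = 30232
Last selection ≤ 45699: 193 + ⌊(45699−193)/527⌋·527 = 193 + 86×527 = 45515
Count = 86 − 57 + 1 = 30

30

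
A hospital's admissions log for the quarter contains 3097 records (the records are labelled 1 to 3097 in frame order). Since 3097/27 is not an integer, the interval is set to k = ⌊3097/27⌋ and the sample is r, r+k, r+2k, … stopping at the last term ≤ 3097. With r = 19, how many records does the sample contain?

28

k = ⌊3097/27⌋ = 114
Achieved size = ⌊(3097 − 19)/114⌋ + 1 = ⌊3078/114⌋ + 1 = 27 + 1 = 28
(last selection: 19 + 27×114 = 3097 ≤ 3097; next would be 3211 > 3097)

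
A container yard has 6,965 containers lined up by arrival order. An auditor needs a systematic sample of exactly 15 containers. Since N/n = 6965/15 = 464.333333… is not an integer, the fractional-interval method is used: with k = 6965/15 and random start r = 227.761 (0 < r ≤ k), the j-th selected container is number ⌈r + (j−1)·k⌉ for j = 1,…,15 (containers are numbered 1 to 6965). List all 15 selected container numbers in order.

j=1: r + 0k = 227.761 → ⌈·⌉ = 228
j=2: r + 1k = 692.094333… → ⌈·⌉ = 693
j=3: r + 2k = 1156.427666… → ⌈·⌉ = 1157
j=4: r + 3k = 1620.761 → ⌈·⌉ = 1621
j=5: r + 4k = 2085.094333… → ⌈·⌉ = 2086
j=6: r + 5k = 2549.427666… → ⌈·⌉ = 2550
j=7: r + 6k = 3013.761 → ⌈·⌉ = 3014
j=8: r + 7k = 3478.094333… → ⌈·⌉ = 3479
j=9: r + 8k = 3942.427666… → ⌈·⌉ = 3943
j=10: r + 9k = 4406.761 → ⌈·⌉ = 4407
j=11: r + 10k = 4871.094333… → ⌈·⌉ = 4872
j=12: r + 11k = 5335.427666… → ⌈·⌉ = 5336
j=13: r + 12k = 5799.761 → ⌈·⌉ = 5800
j=14: r + 13k = 6264.094333… → ⌈·⌉ = 6265
j=15: r + 14k = 6728.427666… → ⌈·⌉ = 6729

228, 693, 1157, 1621, 2086, 2550, 3014, 3479, 3943, 4407, 4872, 5336, 5800, 6265, 6729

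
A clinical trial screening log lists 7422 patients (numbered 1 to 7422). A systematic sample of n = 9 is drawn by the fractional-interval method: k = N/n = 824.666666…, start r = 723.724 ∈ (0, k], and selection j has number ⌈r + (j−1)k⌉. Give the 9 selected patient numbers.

724, 1549, 2374, 3198, 4023, 4848, 5672, 6497, 7322

j=1: r + 0k = 723.724 → ⌈·⌉ = 724
j=2: r + 1k = 1548.390666… → ⌈·⌉ = 1549
j=3: r + 2k = 2373.057333… → ⌈·⌉ = 2374
j=4: r + 3k = 3197.724 → ⌈·⌉ = 3198
j=5: r + 4k = 4022.390666… → ⌈·⌉ = 4023
j=6: r + 5k = 4847.057333… → ⌈·⌉ = 4848
j=7: r + 6k = 5671.724 → ⌈·⌉ = 5672
j=8: r + 7k = 6496.390666… → ⌈·⌉ = 6497
j=9: r + 8k = 7321.057333… → ⌈·⌉ = 7322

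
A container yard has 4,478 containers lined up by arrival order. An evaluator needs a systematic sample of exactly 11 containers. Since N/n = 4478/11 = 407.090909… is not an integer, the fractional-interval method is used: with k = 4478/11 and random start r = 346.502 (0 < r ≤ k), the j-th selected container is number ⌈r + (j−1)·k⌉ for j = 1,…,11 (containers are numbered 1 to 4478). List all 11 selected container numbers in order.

347, 754, 1161, 1568, 1975, 2382, 2790, 3197, 3604, 4011, 4418

j=1: r + 0k = 346.502 → ⌈·⌉ = 347
j=2: r + 1k = 753.592909… → ⌈·⌉ = 754
j=3: r + 2k = 1160.683818… → ⌈·⌉ = 1161
j=4: r + 3k = 1567.774727… → ⌈·⌉ = 1568
j=5: r + 4k = 1974.865636… → ⌈·⌉ = 1975
j=6: r + 5k = 2381.956545… → ⌈·⌉ = 2382
j=7: r + 6k = 2789.047454… → ⌈·⌉ = 2790
j=8: r + 7k = 3196.138363… → ⌈·⌉ = 3197
j=9: r + 8k = 3603.229272… → ⌈·⌉ = 3604
j=10: r + 9k = 4010.320181… → ⌈·⌉ = 4011
j=11: r + 10k = 4417.411090… → ⌈·⌉ = 4418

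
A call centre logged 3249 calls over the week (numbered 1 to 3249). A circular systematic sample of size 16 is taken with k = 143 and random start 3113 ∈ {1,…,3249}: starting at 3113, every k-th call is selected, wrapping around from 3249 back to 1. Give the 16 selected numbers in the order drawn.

3113, 7, 150, 293, 436, 579, 722, 865, 1008, 1151, 1294, 1437, 1580, 1723, 1866, 2009

Selection 1: 3113
Selection 2: 3113 + 143 = 3256 → 3256 − 3249 = 7
Selection 3: 7 + 143 = 150
Selection 4: 150 + 143 = 293
Selection 5: 293 + 143 = 436
Selection 6: 436 + 143 = 579
Selection 7: 579 + 143 = 722
Selection 8: 722 + 143 = 865
Selection 9: 865 + 143 = 1008
Selection 10: 1008 + 143 = 1151
Selection 11: 1151 + 143 = 1294
Selection 12: 1294 + 143 = 1437
Selection 13: 1437 + 143 = 1580
Selection 14: 1580 + 143 = 1723
Selection 15: 1723 + 143 = 1866
Selection 16: 1866 + 143 = 2009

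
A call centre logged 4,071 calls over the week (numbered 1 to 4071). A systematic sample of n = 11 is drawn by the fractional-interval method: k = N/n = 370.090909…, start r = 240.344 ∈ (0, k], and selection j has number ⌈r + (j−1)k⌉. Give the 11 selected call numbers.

j=1: r + 0k = 240.344 → ⌈·⌉ = 241
j=2: r + 1k = 610.434909… → ⌈·⌉ = 611
j=3: r + 2k = 980.525818… → ⌈·⌉ = 981
j=4: r + 3k = 1350.616727… → ⌈·⌉ = 1351
j=5: r + 4k = 1720.707636… → ⌈·⌉ = 1721
j=6: r + 5k = 2090.798545… → ⌈·⌉ = 2091
j=7: r + 6k = 2460.889454… → ⌈·⌉ = 2461
j=8: r + 7k = 2830.980363… → ⌈·⌉ = 2831
j=9: r + 8k = 3201.071272… → ⌈·⌉ = 3202
j=10: r + 9k = 3571.162181… → ⌈·⌉ = 3572
j=11: r + 10k = 3941.253090… → ⌈·⌉ = 3942

241, 611, 981, 1351, 1721, 2091, 2461, 2831, 3202, 3572, 3942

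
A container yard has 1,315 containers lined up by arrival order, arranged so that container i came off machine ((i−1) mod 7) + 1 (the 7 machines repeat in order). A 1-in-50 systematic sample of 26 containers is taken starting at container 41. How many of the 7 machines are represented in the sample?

7

Consecutive selections differ by k = 50, so their machine numbers differ by 50 mod 7 = 1.
gcd(50, 7) = 1, so the sample visits 7/1 = 7 distinct residues mod 7.
Start 41 is machine 6; the machines hit are 1, 2, 3, 4, 5, 6, 7.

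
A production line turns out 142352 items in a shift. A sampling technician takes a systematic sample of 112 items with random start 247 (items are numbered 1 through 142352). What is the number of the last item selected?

k = 142352/112 = 1271
112th selection = r + (112−1)·k = 247 + 111×1271 = 247 + 141081 = 141328

141328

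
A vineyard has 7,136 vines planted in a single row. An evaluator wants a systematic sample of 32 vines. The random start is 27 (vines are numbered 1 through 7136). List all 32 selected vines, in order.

27, 250, 473, 696, 919, 1142, 1365, 1588, 1811, 2034, 2257, 2480, 2703, 2926, 3149, 3372, 3595, 3818, 4041, 4264, 4487, 4710, 4933, 5156, 5379, 5602, 5825, 6048, 6271, 6494, 6717, 6940

k = N/n = 7136/32 = 223
vine 1: 27
vine 2: 27 + 223 = 250
vine 3: 250 + 223 = 473
vine 4: 473 + 223 = 696
vine 5: 696 + 223 = 919
vine 6: 919 + 223 = 1142
vine 7: 1142 + 223 = 1365
vine 8: 1365 + 223 = 1588
vine 9: 1588 + 223 = 1811
vine 10: 1811 + 223 = 2034
vine 11: 2034 + 223 = 2257
vine 12: 2257 + 223 = 2480
vine 13: 2480 + 223 = 2703
vine 14: 2703 + 223 = 2926
vine 15: 2926 + 223 = 3149
vine 16: 3149 + 223 = 3372
vine 17: 3372 + 223 = 3595
vine 18: 3595 + 223 = 3818
vine 19: 3818 + 223 = 4041
vine 20: 4041 + 223 = 4264
vine 21: 4264 + 223 = 4487
vine 22: 4487 + 223 = 4710
vine 23: 4710 + 223 = 4933
vine 24: 4933 + 223 = 5156
vine 25: 5156 + 223 = 5379
vine 26: 5379 + 223 = 5602
vine 27: 5602 + 223 = 5825
vine 28: 5825 + 223 = 6048
vine 29: 6048 + 223 = 6271
vine 30: 6271 + 223 = 6494
vine 31: 6494 + 223 = 6717
vine 32: 6717 + 223 = 6940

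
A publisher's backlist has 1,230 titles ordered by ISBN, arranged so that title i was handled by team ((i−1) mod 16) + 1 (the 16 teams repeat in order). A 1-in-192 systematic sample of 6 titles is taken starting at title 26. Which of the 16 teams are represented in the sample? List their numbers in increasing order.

Consecutive selections differ by k = 192, so their team numbers differ by 192 mod 16 = 0.
gcd(192, 16) = 16, so the sample visits 16/16 = 1 distinct residues mod 16.
Start 26 is team 10; the teams hit are 10.

10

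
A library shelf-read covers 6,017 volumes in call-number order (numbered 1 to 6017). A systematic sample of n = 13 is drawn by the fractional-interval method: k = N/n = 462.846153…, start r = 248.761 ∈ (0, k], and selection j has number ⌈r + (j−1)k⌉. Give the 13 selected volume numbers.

249, 712, 1175, 1638, 2101, 2563, 3026, 3489, 3952, 4415, 4878, 5341, 5803

j=1: r + 0k = 248.761 → ⌈·⌉ = 249
j=2: r + 1k = 711.607153… → ⌈·⌉ = 712
j=3: r + 2k = 1174.453307… → ⌈·⌉ = 1175
j=4: r + 3k = 1637.299461… → ⌈·⌉ = 1638
j=5: r + 4k = 2100.145615… → ⌈·⌉ = 2101
j=6: r + 5k = 2562.991769… → ⌈·⌉ = 2563
j=7: r + 6k = 3025.837923… → ⌈·⌉ = 3026
j=8: r + 7k = 3488.684076… → ⌈·⌉ = 3489
j=9: r + 8k = 3951.530230… → ⌈·⌉ = 3952
j=10: r + 9k = 4414.376384… → ⌈·⌉ = 4415
j=11: r + 10k = 4877.222538… → ⌈·⌉ = 4878
j=12: r + 11k = 5340.068692… → ⌈·⌉ = 5341
j=13: r + 12k = 5802.914846… → ⌈·⌉ = 5803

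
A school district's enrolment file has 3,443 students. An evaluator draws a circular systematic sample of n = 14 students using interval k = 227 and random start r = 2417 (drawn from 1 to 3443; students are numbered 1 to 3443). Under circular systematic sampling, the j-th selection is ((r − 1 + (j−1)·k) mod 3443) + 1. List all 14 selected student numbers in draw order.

2417, 2644, 2871, 3098, 3325, 109, 336, 563, 790, 1017, 1244, 1471, 1698, 1925

Selection 1: 2417
Selection 2: 2417 + 227 = 2644
Selection 3: 2644 + 227 = 2871
Selection 4: 2871 + 227 = 3098
Selection 5: 3098 + 227 = 3325
Selection 6: 3325 + 227 = 3552 → 3552 − 3443 = 109
Selection 7: 109 + 227 = 336
Selection 8: 336 + 227 = 563
Selection 9: 563 + 227 = 790
Selection 10: 790 + 227 = 1017
Selection 11: 1017 + 227 = 1244
Selection 12: 1244 + 227 = 1471
Selection 13: 1471 + 227 = 1698
Selection 14: 1698 + 227 = 1925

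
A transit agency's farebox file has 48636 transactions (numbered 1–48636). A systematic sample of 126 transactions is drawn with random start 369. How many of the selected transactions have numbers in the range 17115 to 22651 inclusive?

14

k = 48636/126 = 386
First selection ≥ 17115: 369 + ⌈(17115−369)/386⌉·386 = 369 + 44×386 = 17353
Last selection ≤ 22651: 369 + ⌊(22651−369)/386⌋·386 = 369 + 57×386 = 22371
Count = 57 − 44 + 1 = 14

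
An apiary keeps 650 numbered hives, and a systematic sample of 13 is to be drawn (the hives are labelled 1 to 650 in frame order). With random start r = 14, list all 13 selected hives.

k = N/n = 650/13 = 50
hive 1: 14
hive 2: 14 + 50 = 64
hive 3: 64 + 50 = 114
hive 4: 114 + 50 = 164
hive 5: 164 + 50 = 214
hive 6: 214 + 50 = 264
hive 7: 264 + 50 = 314
hive 8: 314 + 50 = 364
hive 9: 364 + 50 = 414
hive 10: 414 + 50 = 464
hive 11: 464 + 50 = 514
hive 12: 514 + 50 = 564
hive 13: 564 + 50 = 614

14, 64, 114, 164, 214, 264, 314, 364, 414, 464, 514, 564, 614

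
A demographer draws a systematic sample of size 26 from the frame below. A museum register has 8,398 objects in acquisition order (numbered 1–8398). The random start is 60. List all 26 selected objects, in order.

k = N/n = 8398/26 = 323
object 1: 60
object 2: 60 + 323 = 383
object 3: 383 + 323 = 706
object 4: 706 + 323 = 1029
object 5: 1029 + 323 = 1352
object 6: 1352 + 323 = 1675
object 7: 1675 + 323 = 1998
object 8: 1998 + 323 = 2321
object 9: 2321 + 323 = 2644
object 10: 2644 + 323 = 2967
object 11: 2967 + 323 = 3290
object 12: 3290 + 323 = 3613
object 13: 3613 + 323 = 3936
object 14: 3936 + 323 = 4259
object 15: 4259 + 323 = 4582
object 16: 4582 + 323 = 4905
object 17: 4905 + 323 = 5228
object 18: 5228 + 323 = 5551
object 19: 5551 + 323 = 5874
object 20: 5874 + 323 = 6197
object 21: 6197 + 323 = 6520
object 22: 6520 + 323 = 6843
object 23: 6843 + 323 = 7166
object 24: 7166 + 323 = 7489
object 25: 7489 + 323 = 7812
object 26: 7812 + 323 = 8135

60, 383, 706, 1029, 1352, 1675, 1998, 2321, 2644, 2967, 3290, 3613, 3936, 4259, 4582, 4905, 5228, 5551, 5874, 6197, 6520, 6843, 7166, 7489, 7812, 8135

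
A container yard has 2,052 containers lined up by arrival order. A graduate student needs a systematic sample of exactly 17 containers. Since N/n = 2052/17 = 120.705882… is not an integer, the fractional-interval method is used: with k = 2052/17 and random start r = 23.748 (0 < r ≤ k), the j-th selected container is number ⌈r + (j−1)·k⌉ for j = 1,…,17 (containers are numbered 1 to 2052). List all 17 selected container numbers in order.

j=1: r + 0k = 23.748 → ⌈·⌉ = 24
j=2: r + 1k = 144.453882… → ⌈·⌉ = 145
j=3: r + 2k = 265.159764… → ⌈·⌉ = 266
j=4: r + 3k = 385.865647… → ⌈·⌉ = 386
j=5: r + 4k = 506.571529… → ⌈·⌉ = 507
j=6: r + 5k = 627.277411… → ⌈·⌉ = 628
j=7: r + 6k = 747.983294… → ⌈·⌉ = 748
j=8: r + 7k = 868.689176… → ⌈·⌉ = 869
j=9: r + 8k = 989.395058… → ⌈·⌉ = 990
j=10: r + 9k = 1110.100941… → ⌈·⌉ = 1111
j=11: r + 10k = 1230.806823… → ⌈·⌉ = 1231
j=12: r + 11k = 1351.512705… → ⌈·⌉ = 1352
j=13: r + 12k = 1472.218588… → ⌈·⌉ = 1473
j=14: r + 13k = 1592.924470… → ⌈·⌉ = 1593
j=15: r + 14k = 1713.630352… → ⌈·⌉ = 1714
j=16: r + 15k = 1834.336235… → ⌈·⌉ = 1835
j=17: r + 16k = 1955.042117… → ⌈·⌉ = 1956

24, 145, 266, 386, 507, 628, 748, 869, 990, 1111, 1231, 1352, 1473, 1593, 1714, 1835, 1956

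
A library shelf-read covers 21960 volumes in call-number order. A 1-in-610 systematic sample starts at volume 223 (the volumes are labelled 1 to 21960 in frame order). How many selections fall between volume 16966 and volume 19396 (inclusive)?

4

k = 610
First selection ≥ 16966: 223 + ⌈(16966−223)/610⌉·610 = 223 + 28×610 = 17303
Last selection ≤ 19396: 223 + ⌊(19396−223)/610⌋·610 = 223 + 31×610 = 19133
Count = 31 − 28 + 1 = 4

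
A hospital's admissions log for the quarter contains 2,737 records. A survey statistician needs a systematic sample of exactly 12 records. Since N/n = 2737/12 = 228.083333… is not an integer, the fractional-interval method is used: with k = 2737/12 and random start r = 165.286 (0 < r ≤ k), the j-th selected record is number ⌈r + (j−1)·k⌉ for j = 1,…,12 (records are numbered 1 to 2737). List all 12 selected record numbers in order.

166, 394, 622, 850, 1078, 1306, 1534, 1762, 1990, 2219, 2447, 2675

j=1: r + 0k = 165.286 → ⌈·⌉ = 166
j=2: r + 1k = 393.369333… → ⌈·⌉ = 394
j=3: r + 2k = 621.452666… → ⌈·⌉ = 622
j=4: r + 3k = 849.536 → ⌈·⌉ = 850
j=5: r + 4k = 1077.619333… → ⌈·⌉ = 1078
j=6: r + 5k = 1305.702666… → ⌈·⌉ = 1306
j=7: r + 6k = 1533.786 → ⌈·⌉ = 1534
j=8: r + 7k = 1761.869333… → ⌈·⌉ = 1762
j=9: r + 8k = 1989.952666… → ⌈·⌉ = 1990
j=10: r + 9k = 2218.036 → ⌈·⌉ = 2219
j=11: r + 10k = 2446.119333… → ⌈·⌉ = 2447
j=12: r + 11k = 2674.202666… → ⌈·⌉ = 2675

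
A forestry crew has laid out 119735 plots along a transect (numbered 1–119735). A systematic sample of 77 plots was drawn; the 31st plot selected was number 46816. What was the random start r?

166

k = 119735/77 = 1555
r = 46816 − (31−1)×1555 = 46816 − 46650 = 166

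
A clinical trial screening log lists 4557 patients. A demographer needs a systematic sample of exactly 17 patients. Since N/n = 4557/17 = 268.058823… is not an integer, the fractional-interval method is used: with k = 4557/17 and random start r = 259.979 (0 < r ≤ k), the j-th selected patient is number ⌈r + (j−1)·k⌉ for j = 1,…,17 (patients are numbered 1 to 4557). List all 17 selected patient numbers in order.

260, 529, 797, 1065, 1333, 1601, 1869, 2137, 2405, 2673, 2941, 3209, 3477, 3745, 4013, 4281, 4549

j=1: r + 0k = 259.979 → ⌈·⌉ = 260
j=2: r + 1k = 528.037823… → ⌈·⌉ = 529
j=3: r + 2k = 796.096647… → ⌈·⌉ = 797
j=4: r + 3k = 1064.155470… → ⌈·⌉ = 1065
j=5: r + 4k = 1332.214294… → ⌈·⌉ = 1333
j=6: r + 5k = 1600.273117… → ⌈·⌉ = 1601
j=7: r + 6k = 1868.331941… → ⌈·⌉ = 1869
j=8: r + 7k = 2136.390764… → ⌈·⌉ = 2137
j=9: r + 8k = 2404.449588… → ⌈·⌉ = 2405
j=10: r + 9k = 2672.508411… → ⌈·⌉ = 2673
j=11: r + 10k = 2940.567235… → ⌈·⌉ = 2941
j=12: r + 11k = 3208.626058… → ⌈·⌉ = 3209
j=13: r + 12k = 3476.684882… → ⌈·⌉ = 3477
j=14: r + 13k = 3744.743705… → ⌈·⌉ = 3745
j=15: r + 14k = 4012.802529… → ⌈·⌉ = 4013
j=16: r + 15k = 4280.861352… → ⌈·⌉ = 4281
j=17: r + 16k = 4548.920176… → ⌈·⌉ = 4549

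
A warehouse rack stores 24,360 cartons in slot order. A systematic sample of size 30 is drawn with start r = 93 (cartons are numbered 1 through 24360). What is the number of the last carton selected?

23641

k = 24360/30 = 812
30th selection = r + (30−1)·k = 93 + 29×812 = 93 + 23548 = 23641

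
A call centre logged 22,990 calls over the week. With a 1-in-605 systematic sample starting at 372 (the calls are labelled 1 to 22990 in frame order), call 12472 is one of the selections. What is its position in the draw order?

k = 605
position = (12472 − 372)/605 + 1 = 12100/605 + 1 = 20 + 1 = 21

21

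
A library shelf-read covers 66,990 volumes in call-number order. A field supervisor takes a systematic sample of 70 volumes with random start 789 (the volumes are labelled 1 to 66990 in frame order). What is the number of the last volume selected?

66822

k = 66990/70 = 957
70th selection = r + (70−1)·k = 789 + 69×957 = 789 + 66033 = 66822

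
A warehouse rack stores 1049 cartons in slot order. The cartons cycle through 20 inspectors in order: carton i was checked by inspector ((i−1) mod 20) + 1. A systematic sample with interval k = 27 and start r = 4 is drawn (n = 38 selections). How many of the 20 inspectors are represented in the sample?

20

Consecutive selections differ by k = 27, so their inspector numbers differ by 27 mod 20 = 7.
gcd(27, 20) = 1, so the sample visits 20/1 = 20 distinct residues mod 20.
Start 4 is inspector 4; the inspectors hit are 1, 2, 3, 4, 5, 6, 7, 8, 9, 10, 11, 12, 13, 14, 15, 16, 17, 18, 19, 20.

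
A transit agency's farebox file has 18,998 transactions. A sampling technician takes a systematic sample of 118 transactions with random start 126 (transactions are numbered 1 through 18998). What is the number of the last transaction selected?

18963

k = 18998/118 = 161
118th selection = r + (118−1)·k = 126 + 117×161 = 126 + 18837 = 18963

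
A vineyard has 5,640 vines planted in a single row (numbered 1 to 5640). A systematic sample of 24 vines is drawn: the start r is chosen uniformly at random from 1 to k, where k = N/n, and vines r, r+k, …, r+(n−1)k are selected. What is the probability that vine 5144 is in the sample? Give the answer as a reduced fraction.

k = 5640/24 = 235.
Vine 5144 is selected iff r ≡ 5144 (mod 235); exactly one such r in {1,…,235}.
Inclusion probability = 1/235.

1/235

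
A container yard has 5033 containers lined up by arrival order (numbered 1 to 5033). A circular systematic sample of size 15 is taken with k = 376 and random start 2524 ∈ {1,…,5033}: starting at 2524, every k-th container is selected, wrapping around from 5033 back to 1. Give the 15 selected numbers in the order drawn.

2524, 2900, 3276, 3652, 4028, 4404, 4780, 123, 499, 875, 1251, 1627, 2003, 2379, 2755

Selection 1: 2524
Selection 2: 2524 + 376 = 2900
Selection 3: 2900 + 376 = 3276
Selection 4: 3276 + 376 = 3652
Selection 5: 3652 + 376 = 4028
Selection 6: 4028 + 376 = 4404
Selection 7: 4404 + 376 = 4780
Selection 8: 4780 + 376 = 5156 → 5156 − 5033 = 123
Selection 9: 123 + 376 = 499
Selection 10: 499 + 376 = 875
Selection 11: 875 + 376 = 1251
Selection 12: 1251 + 376 = 1627
Selection 13: 1627 + 376 = 2003
Selection 14: 2003 + 376 = 2379
Selection 15: 2379 + 376 = 2755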